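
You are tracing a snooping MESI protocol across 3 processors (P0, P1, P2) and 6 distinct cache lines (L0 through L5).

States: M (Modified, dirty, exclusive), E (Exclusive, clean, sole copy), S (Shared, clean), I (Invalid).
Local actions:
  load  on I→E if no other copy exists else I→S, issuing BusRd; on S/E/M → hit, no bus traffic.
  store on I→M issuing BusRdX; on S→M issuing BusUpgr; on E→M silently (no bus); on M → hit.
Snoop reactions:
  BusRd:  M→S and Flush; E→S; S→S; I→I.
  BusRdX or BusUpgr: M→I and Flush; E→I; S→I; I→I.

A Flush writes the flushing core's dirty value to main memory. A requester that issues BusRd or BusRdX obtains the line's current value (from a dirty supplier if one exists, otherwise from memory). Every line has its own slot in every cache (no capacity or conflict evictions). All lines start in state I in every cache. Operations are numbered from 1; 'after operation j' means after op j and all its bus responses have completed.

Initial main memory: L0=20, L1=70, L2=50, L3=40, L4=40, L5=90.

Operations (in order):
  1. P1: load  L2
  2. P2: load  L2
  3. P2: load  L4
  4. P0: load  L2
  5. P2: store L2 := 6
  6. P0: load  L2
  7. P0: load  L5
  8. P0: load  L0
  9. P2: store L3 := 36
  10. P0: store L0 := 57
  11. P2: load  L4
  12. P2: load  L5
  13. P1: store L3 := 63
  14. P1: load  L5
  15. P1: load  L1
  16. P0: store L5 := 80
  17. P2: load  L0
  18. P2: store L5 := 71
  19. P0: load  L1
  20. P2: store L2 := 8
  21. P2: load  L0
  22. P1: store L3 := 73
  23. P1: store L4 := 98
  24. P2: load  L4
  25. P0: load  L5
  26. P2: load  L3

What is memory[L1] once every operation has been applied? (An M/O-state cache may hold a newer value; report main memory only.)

memory[L1] = 70

1. P1: load  L2  bus=[BusRd]  L2: P0=I P1=E P2=I  mem[L2]=50
2. P2: load  L2  bus=[BusRd]  L2: P0=I P1=S P2=S  mem[L2]=50
3. P2: load  L4  bus=[BusRd]  L4: P0=I P1=I P2=E  mem[L4]=40
4. P0: load  L2  bus=[BusRd]  L2: P0=S P1=S P2=S  mem[L2]=50
5. P2: store L2 := 6  bus=[BusUpgr]  L2: P0=I P1=I P2=M  mem[L2]=50
6. P0: load  L2  bus=[BusRd,Flush]  L2: P0=S P1=I P2=S  mem[L2]=6
7. P0: load  L5  bus=[BusRd]  L5: P0=E P1=I P2=I  mem[L5]=90
8. P0: load  L0  bus=[BusRd]  L0: P0=E P1=I P2=I  mem[L0]=20
9. P2: store L3 := 36  bus=[BusRdX]  L3: P0=I P1=I P2=M  mem[L3]=40
10. P0: store L0 := 57  bus=[-]  L0: P0=M P1=I P2=I  mem[L0]=20
11. P2: load  L4  bus=[-]  L4: P0=I P1=I P2=E  mem[L4]=40
12. P2: load  L5  bus=[BusRd]  L5: P0=S P1=I P2=S  mem[L5]=90
13. P1: store L3 := 63  bus=[BusRdX,Flush]  L3: P0=I P1=M P2=I  mem[L3]=36
14. P1: load  L5  bus=[BusRd]  L5: P0=S P1=S P2=S  mem[L5]=90
15. P1: load  L1  bus=[BusRd]  L1: P0=I P1=E P2=I  mem[L1]=70
16. P0: store L5 := 80  bus=[BusUpgr]  L5: P0=M P1=I P2=I  mem[L5]=90
17. P2: load  L0  bus=[BusRd,Flush]  L0: P0=S P1=I P2=S  mem[L0]=57
18. P2: store L5 := 71  bus=[BusRdX,Flush]  L5: P0=I P1=I P2=M  mem[L5]=80
19. P0: load  L1  bus=[BusRd]  L1: P0=S P1=S P2=I  mem[L1]=70
20. P2: store L2 := 8  bus=[BusUpgr]  L2: P0=I P1=I P2=M  mem[L2]=6
21. P2: load  L0  bus=[-]  L0: P0=S P1=I P2=S  mem[L0]=57
22. P1: store L3 := 73  bus=[-]  L3: P0=I P1=M P2=I  mem[L3]=36
23. P1: store L4 := 98  bus=[BusRdX]  L4: P0=I P1=M P2=I  mem[L4]=40
24. P2: load  L4  bus=[BusRd,Flush]  L4: P0=I P1=S P2=S  mem[L4]=98
25. P0: load  L5  bus=[BusRd,Flush]  L5: P0=S P1=I P2=S  mem[L5]=71
26. P2: load  L3  bus=[BusRd,Flush]  L3: P0=I P1=S P2=S  mem[L3]=73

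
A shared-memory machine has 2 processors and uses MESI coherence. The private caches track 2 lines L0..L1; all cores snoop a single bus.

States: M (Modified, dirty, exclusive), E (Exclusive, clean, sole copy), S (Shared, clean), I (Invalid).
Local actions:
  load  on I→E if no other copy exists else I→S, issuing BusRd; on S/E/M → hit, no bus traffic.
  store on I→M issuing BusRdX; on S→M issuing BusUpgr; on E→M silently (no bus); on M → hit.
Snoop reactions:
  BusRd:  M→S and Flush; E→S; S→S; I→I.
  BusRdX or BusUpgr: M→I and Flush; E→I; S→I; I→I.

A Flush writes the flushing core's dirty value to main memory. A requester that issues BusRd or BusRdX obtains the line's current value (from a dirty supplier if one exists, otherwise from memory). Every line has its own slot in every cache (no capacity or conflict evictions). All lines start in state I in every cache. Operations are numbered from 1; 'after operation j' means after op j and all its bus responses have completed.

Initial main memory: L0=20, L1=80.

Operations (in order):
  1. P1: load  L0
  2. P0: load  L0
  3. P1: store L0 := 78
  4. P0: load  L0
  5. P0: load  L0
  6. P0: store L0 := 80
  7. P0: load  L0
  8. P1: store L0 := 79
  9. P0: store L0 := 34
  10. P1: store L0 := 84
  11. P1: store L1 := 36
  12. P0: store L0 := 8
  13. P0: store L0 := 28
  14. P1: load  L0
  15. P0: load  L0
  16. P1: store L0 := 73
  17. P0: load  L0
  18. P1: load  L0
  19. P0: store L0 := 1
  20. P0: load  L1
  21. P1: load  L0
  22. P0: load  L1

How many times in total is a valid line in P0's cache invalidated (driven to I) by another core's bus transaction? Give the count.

[1] P1: load  L0 | P0:I, P1:E(20) | bus: BusRd
[2] P0: load  L0 | P0:S(20), P1:S(20) | bus: BusRd
[3] P1: store L0 := 78 | P0:I, P1:M(78) | bus: BusUpgr
[4] P0: load  L0 | P0:S(78), P1:S(78) | bus: BusRd,Flush
[5] P0: load  L0 | P0:S(78), P1:S(78) | bus: none
[6] P0: store L0 := 80 | P0:M(80), P1:I | bus: BusUpgr
[7] P0: load  L0 | P0:M(80), P1:I | bus: none
[8] P1: store L0 := 79 | P0:I, P1:M(79) | bus: BusRdX,Flush
[9] P0: store L0 := 34 | P0:M(34), P1:I | bus: BusRdX,Flush
[10] P1: store L0 := 84 | P0:I, P1:M(84) | bus: BusRdX,Flush
[11] P1: store L1 := 36 | P0:I, P1:M(36) | bus: BusRdX
[12] P0: store L0 := 8 | P0:M(8), P1:I | bus: BusRdX,Flush
[13] P0: store L0 := 28 | P0:M(28), P1:I | bus: none
[14] P1: load  L0 | P0:S(28), P1:S(28) | bus: BusRd,Flush
[15] P0: load  L0 | P0:S(28), P1:S(28) | bus: none
[16] P1: store L0 := 73 | P0:I, P1:M(73) | bus: BusUpgr
[17] P0: load  L0 | P0:S(73), P1:S(73) | bus: BusRd,Flush
[18] P1: load  L0 | P0:S(73), P1:S(73) | bus: none
[19] P0: store L0 := 1 | P0:M(1), P1:I | bus: BusUpgr
[20] P0: load  L1 | P0:S(36), P1:S(36) | bus: BusRd,Flush
[21] P1: load  L0 | P0:S(1), P1:S(1) | bus: BusRd,Flush
[22] P0: load  L1 | P0:S(36), P1:S(36) | bus: none

invalidations = 4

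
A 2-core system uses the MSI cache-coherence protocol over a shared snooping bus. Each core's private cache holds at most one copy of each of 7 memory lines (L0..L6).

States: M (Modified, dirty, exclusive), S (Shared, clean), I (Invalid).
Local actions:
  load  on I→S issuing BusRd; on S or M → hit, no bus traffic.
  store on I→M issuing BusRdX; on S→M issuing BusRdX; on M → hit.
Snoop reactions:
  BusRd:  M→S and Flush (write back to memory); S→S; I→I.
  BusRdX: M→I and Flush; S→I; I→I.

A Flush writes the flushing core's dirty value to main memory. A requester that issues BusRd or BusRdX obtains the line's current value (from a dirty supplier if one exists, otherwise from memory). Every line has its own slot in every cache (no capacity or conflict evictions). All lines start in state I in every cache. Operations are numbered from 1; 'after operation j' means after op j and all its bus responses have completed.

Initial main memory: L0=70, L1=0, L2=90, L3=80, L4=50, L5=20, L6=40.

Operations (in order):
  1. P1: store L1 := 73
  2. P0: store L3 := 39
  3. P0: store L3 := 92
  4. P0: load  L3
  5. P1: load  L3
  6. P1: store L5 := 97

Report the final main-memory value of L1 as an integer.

  op1 P1: store L1 := 73 → I/M on L1; bus BusRdX; mem=0
  op2 P0: store L3 := 39 → M/I on L3; bus BusRdX; mem=80
  op3 P0: store L3 := 92 → M/I on L3; bus (none); mem=80
  op4 P0: load  L3 → M/I on L3; bus (none); mem=80
  op5 P1: load  L3 → S/S on L3; bus BusRd Flush; mem=92
  op6 P1: store L5 := 97 → I/M on L5; bus BusRdX; mem=20

memory[L1] = 0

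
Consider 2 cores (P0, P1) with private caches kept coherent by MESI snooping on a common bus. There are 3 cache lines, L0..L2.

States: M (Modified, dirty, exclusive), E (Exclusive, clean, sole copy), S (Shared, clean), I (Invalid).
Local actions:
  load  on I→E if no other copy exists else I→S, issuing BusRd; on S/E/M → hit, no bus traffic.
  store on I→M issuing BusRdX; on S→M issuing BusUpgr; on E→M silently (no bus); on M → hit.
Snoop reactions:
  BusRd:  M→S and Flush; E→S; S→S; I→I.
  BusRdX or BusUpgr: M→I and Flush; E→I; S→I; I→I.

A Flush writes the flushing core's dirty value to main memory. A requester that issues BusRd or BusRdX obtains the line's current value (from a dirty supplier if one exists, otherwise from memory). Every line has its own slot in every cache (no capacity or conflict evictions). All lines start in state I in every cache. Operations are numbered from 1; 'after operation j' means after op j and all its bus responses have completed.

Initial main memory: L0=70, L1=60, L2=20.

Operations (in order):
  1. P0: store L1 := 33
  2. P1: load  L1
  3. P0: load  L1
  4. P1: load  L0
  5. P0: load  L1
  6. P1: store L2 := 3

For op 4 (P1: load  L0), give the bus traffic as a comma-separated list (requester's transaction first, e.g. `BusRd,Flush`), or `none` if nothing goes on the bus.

  op1 P0: store L1 := 33 → M/I on L1; bus BusRdX; mem=60
  op2 P1: load  L1 → S/S on L1; bus BusRd Flush; mem=33
  op3 P0: load  L1 → S/S on L1; bus (none); mem=33
  op4 P1: load  L0 → I/E on L0; bus BusRd; mem=70
  op5 P0: load  L1 → S/S on L1; bus (none); mem=33
  op6 P1: store L2 := 3 → I/M on L2; bus BusRdX; mem=20

bus = BusRd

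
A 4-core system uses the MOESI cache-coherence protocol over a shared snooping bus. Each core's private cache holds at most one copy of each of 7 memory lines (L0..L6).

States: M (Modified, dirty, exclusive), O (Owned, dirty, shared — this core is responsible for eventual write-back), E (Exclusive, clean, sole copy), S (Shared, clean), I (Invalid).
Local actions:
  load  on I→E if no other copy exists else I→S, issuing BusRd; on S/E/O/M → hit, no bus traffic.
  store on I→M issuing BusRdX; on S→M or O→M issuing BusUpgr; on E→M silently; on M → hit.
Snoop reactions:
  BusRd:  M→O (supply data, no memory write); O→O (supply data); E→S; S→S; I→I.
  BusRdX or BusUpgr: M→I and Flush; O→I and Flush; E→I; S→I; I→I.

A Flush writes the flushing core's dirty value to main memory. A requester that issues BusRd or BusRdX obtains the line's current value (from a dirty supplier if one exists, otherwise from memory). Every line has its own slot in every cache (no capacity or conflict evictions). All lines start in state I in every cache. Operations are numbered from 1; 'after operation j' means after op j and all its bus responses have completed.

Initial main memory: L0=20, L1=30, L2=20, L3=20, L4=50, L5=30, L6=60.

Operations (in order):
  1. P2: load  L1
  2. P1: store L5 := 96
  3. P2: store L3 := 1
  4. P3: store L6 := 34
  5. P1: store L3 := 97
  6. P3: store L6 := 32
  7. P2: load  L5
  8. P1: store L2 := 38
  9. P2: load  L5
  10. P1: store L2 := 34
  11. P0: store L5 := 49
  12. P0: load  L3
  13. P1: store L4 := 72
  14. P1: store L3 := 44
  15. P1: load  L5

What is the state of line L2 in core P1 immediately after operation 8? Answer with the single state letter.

1. P2: load  L1  bus=[BusRd]  L1: P0=I P1=I P2=E P3=I  mem[L1]=30
2. P1: store L5 := 96  bus=[BusRdX]  L5: P0=I P1=M P2=I P3=I  mem[L5]=30
3. P2: store L3 := 1  bus=[BusRdX]  L3: P0=I P1=I P2=M P3=I  mem[L3]=20
4. P3: store L6 := 34  bus=[BusRdX]  L6: P0=I P1=I P2=I P3=M  mem[L6]=60
5. P1: store L3 := 97  bus=[BusRdX,Flush]  L3: P0=I P1=M P2=I P3=I  mem[L3]=1
6. P3: store L6 := 32  bus=[-]  L6: P0=I P1=I P2=I P3=M  mem[L6]=60
7. P2: load  L5  bus=[BusRd]  L5: P0=I P1=O P2=S P3=I  mem[L5]=30
8. P1: store L2 := 38  bus=[BusRdX]  L2: P0=I P1=M P2=I P3=I  mem[L2]=20
9. P2: load  L5  bus=[-]  L5: P0=I P1=O P2=S P3=I  mem[L5]=30
10. P1: store L2 := 34  bus=[-]  L2: P0=I P1=M P2=I P3=I  mem[L2]=20
11. P0: store L5 := 49  bus=[BusRdX,Flush]  L5: P0=M P1=I P2=I P3=I  mem[L5]=96
12. P0: load  L3  bus=[BusRd]  L3: P0=S P1=O P2=I P3=I  mem[L3]=1
13. P1: store L4 := 72  bus=[BusRdX]  L4: P0=I P1=M P2=I P3=I  mem[L4]=50
14. P1: store L3 := 44  bus=[BusUpgr]  L3: P0=I P1=M P2=I P3=I  mem[L3]=1
15. P1: load  L5  bus=[BusRd]  L5: P0=O P1=S P2=I P3=I  mem[L5]=96

state = M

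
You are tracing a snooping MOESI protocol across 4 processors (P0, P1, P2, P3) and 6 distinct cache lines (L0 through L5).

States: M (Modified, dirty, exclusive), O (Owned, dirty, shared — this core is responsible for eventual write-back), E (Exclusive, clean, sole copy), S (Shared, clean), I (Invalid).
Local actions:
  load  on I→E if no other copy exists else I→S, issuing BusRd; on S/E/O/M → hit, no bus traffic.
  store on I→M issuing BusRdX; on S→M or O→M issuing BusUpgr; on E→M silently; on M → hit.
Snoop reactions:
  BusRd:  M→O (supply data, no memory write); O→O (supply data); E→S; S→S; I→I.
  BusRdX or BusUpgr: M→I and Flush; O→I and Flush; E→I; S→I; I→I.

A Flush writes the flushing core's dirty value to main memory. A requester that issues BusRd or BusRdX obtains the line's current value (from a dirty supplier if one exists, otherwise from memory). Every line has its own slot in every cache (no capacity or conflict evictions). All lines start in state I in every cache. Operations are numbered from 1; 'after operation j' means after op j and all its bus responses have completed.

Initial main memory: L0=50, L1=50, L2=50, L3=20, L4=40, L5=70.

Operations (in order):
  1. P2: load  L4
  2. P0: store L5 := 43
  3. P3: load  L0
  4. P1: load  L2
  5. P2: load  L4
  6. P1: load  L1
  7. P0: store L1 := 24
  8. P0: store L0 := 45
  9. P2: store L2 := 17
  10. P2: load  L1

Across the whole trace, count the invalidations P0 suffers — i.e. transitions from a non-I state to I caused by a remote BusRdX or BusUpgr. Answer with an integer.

step 1: P2: load  L4  ⟶  IIEI  (L4)  txn=BusRd  M[L4]=40
step 2: P0: store L5 := 43  ⟶  MIII  (L5)  txn=BusRdX  M[L5]=70
step 3: P3: load  L0  ⟶  IIIE  (L0)  txn=BusRd  M[L0]=50
step 4: P1: load  L2  ⟶  IEII  (L2)  txn=BusRd  M[L2]=50
step 5: P2: load  L4  ⟶  IIEI  (L4)  txn=∅  M[L4]=40
step 6: P1: load  L1  ⟶  IEII  (L1)  txn=BusRd  M[L1]=50
step 7: P0: store L1 := 24  ⟶  MIII  (L1)  txn=BusRdX  M[L1]=50
step 8: P0: store L0 := 45  ⟶  MIII  (L0)  txn=BusRdX  M[L0]=50
step 9: P2: store L2 := 17  ⟶  IIMI  (L2)  txn=BusRdX  M[L2]=50
step 10: P2: load  L1  ⟶  OISI  (L1)  txn=BusRd  M[L1]=50

invalidations = 0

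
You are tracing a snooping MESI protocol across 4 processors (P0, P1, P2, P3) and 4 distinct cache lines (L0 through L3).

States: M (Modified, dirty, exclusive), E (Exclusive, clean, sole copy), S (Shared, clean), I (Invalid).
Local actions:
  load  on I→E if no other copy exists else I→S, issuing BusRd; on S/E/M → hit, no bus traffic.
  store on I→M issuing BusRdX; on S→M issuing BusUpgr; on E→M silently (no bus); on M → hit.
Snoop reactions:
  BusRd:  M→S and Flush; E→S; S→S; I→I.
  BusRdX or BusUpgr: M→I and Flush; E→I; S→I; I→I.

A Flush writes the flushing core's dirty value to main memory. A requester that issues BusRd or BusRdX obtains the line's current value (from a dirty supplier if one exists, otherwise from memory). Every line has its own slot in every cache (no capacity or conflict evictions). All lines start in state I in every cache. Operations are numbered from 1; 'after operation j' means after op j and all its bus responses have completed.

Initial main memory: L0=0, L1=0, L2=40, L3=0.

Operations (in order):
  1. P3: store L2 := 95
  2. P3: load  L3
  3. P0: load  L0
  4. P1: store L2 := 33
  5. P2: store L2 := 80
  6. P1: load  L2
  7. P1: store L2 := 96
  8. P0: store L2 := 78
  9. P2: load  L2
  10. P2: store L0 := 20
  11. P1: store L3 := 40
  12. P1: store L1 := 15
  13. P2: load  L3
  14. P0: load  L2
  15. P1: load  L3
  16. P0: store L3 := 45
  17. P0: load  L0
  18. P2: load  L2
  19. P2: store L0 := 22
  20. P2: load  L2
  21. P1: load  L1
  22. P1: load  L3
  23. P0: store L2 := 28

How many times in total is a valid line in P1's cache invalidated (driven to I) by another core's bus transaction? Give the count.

step 1: P3: store L2 := 95  ⟶  IIIM  (L2)  txn=BusRdX  M[L2]=40
step 2: P3: load  L3  ⟶  IIIE  (L3)  txn=BusRd  M[L3]=0
step 3: P0: load  L0  ⟶  EIII  (L0)  txn=BusRd  M[L0]=0
step 4: P1: store L2 := 33  ⟶  IMII  (L2)  txn=BusRdX+Flush  M[L2]=95
step 5: P2: store L2 := 80  ⟶  IIMI  (L2)  txn=BusRdX+Flush  M[L2]=33
step 6: P1: load  L2  ⟶  ISSI  (L2)  txn=BusRd+Flush  M[L2]=80
step 7: P1: store L2 := 96  ⟶  IMII  (L2)  txn=BusUpgr  M[L2]=80
step 8: P0: store L2 := 78  ⟶  MIII  (L2)  txn=BusRdX+Flush  M[L2]=96
step 9: P2: load  L2  ⟶  SISI  (L2)  txn=BusRd+Flush  M[L2]=78
step 10: P2: store L0 := 20  ⟶  IIMI  (L0)  txn=BusRdX  M[L0]=0
step 11: P1: store L3 := 40  ⟶  IMII  (L3)  txn=BusRdX  M[L3]=0
step 12: P1: store L1 := 15  ⟶  IMII  (L1)  txn=BusRdX  M[L1]=0
step 13: P2: load  L3  ⟶  ISSI  (L3)  txn=BusRd+Flush  M[L3]=40
step 14: P0: load  L2  ⟶  SISI  (L2)  txn=∅  M[L2]=78
step 15: P1: load  L3  ⟶  ISSI  (L3)  txn=∅  M[L3]=40
step 16: P0: store L3 := 45  ⟶  MIII  (L3)  txn=BusRdX  M[L3]=40
step 17: P0: load  L0  ⟶  SISI  (L0)  txn=BusRd+Flush  M[L0]=20
step 18: P2: load  L2  ⟶  SISI  (L2)  txn=∅  M[L2]=78
step 19: P2: store L0 := 22  ⟶  IIMI  (L0)  txn=BusUpgr  M[L0]=20
step 20: P2: load  L2  ⟶  SISI  (L2)  txn=∅  M[L2]=78
step 21: P1: load  L1  ⟶  IMII  (L1)  txn=∅  M[L1]=0
step 22: P1: load  L3  ⟶  SSII  (L3)  txn=BusRd+Flush  M[L3]=45
step 23: P0: store L2 := 28  ⟶  MIII  (L2)  txn=BusUpgr  M[L2]=78

invalidations = 3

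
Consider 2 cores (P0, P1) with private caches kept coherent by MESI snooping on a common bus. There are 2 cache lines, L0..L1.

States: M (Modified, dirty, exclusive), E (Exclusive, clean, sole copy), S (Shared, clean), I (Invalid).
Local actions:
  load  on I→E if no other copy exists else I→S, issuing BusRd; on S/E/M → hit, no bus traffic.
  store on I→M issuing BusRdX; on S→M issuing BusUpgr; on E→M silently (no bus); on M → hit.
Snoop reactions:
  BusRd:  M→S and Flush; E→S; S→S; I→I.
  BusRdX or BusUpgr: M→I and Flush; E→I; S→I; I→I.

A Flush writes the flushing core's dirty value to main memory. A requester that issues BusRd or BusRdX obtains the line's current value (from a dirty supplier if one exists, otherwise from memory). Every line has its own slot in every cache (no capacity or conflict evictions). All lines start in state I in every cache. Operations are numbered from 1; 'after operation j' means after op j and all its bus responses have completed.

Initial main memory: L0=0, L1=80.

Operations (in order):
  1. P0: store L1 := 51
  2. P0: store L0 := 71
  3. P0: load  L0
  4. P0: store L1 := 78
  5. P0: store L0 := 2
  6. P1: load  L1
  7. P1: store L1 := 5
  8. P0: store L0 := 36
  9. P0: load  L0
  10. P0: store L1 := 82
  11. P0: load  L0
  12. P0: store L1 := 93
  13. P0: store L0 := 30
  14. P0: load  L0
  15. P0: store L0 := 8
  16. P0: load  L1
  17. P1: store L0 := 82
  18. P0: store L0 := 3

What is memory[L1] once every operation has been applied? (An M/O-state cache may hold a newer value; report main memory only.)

memory[L1] = 5

[1] P0: store L1 := 51 | P0:M(51), P1:I | bus: BusRdX
[2] P0: store L0 := 71 | P0:M(71), P1:I | bus: BusRdX
[3] P0: load  L0 | P0:M(71), P1:I | bus: none
[4] P0: store L1 := 78 | P0:M(78), P1:I | bus: none
[5] P0: store L0 := 2 | P0:M(2), P1:I | bus: none
[6] P1: load  L1 | P0:S(78), P1:S(78) | bus: BusRd,Flush
[7] P1: store L1 := 5 | P0:I, P1:M(5) | bus: BusUpgr
[8] P0: store L0 := 36 | P0:M(36), P1:I | bus: none
[9] P0: load  L0 | P0:M(36), P1:I | bus: none
[10] P0: store L1 := 82 | P0:M(82), P1:I | bus: BusRdX,Flush
[11] P0: load  L0 | P0:M(36), P1:I | bus: none
[12] P0: store L1 := 93 | P0:M(93), P1:I | bus: none
[13] P0: store L0 := 30 | P0:M(30), P1:I | bus: none
[14] P0: load  L0 | P0:M(30), P1:I | bus: none
[15] P0: store L0 := 8 | P0:M(8), P1:I | bus: none
[16] P0: load  L1 | P0:M(93), P1:I | bus: none
[17] P1: store L0 := 82 | P0:I, P1:M(82) | bus: BusRdX,Flush
[18] P0: store L0 := 3 | P0:M(3), P1:I | bus: BusRdX,Flush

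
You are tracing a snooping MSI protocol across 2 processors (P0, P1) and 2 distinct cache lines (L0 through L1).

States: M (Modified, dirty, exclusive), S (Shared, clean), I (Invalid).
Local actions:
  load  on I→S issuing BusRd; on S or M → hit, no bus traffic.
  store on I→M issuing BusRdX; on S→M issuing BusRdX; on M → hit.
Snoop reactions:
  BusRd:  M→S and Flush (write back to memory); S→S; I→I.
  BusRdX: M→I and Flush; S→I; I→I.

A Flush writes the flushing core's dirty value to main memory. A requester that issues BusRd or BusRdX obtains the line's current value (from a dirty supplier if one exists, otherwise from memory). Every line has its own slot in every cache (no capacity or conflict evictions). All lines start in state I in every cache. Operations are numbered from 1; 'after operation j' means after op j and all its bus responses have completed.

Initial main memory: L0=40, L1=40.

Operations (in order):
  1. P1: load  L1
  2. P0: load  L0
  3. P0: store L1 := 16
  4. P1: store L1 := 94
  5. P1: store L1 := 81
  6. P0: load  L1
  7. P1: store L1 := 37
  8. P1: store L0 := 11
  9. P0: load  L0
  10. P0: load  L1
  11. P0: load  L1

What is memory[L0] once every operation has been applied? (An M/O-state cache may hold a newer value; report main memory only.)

memory[L0] = 11

[1] P1: load  L1 | P0:I, P1:S(40) | bus: BusRd
[2] P0: load  L0 | P0:S(40), P1:I | bus: BusRd
[3] P0: store L1 := 16 | P0:M(16), P1:I | bus: BusRdX
[4] P1: store L1 := 94 | P0:I, P1:M(94) | bus: BusRdX,Flush
[5] P1: store L1 := 81 | P0:I, P1:M(81) | bus: none
[6] P0: load  L1 | P0:S(81), P1:S(81) | bus: BusRd,Flush
[7] P1: store L1 := 37 | P0:I, P1:M(37) | bus: BusRdX
[8] P1: store L0 := 11 | P0:I, P1:M(11) | bus: BusRdX
[9] P0: load  L0 | P0:S(11), P1:S(11) | bus: BusRd,Flush
[10] P0: load  L1 | P0:S(37), P1:S(37) | bus: BusRd,Flush
[11] P0: load  L1 | P0:S(37), P1:S(37) | bus: none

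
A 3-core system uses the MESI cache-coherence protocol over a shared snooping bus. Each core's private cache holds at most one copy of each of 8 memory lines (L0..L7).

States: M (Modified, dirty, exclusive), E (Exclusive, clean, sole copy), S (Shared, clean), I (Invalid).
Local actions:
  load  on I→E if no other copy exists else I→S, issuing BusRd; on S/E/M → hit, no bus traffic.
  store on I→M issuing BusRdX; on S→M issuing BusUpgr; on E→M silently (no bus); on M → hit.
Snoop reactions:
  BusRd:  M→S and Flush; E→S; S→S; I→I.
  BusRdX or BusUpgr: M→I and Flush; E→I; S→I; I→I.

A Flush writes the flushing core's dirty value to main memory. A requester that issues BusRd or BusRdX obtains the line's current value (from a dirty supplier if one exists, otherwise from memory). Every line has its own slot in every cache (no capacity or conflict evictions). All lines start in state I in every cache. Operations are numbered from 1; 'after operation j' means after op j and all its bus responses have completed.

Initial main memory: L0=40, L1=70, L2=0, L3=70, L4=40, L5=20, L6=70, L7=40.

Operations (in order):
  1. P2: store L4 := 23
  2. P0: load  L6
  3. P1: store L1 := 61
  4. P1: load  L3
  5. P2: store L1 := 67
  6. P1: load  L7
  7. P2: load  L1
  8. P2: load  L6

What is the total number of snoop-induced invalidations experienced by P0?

step 1: P2: store L4 := 23  ⟶  IIM  (L4)  txn=BusRdX  M[L4]=40
step 2: P0: load  L6  ⟶  EII  (L6)  txn=BusRd  M[L6]=70
step 3: P1: store L1 := 61  ⟶  IMI  (L1)  txn=BusRdX  M[L1]=70
step 4: P1: load  L3  ⟶  IEI  (L3)  txn=BusRd  M[L3]=70
step 5: P2: store L1 := 67  ⟶  IIM  (L1)  txn=BusRdX+Flush  M[L1]=61
step 6: P1: load  L7  ⟶  IEI  (L7)  txn=BusRd  M[L7]=40
step 7: P2: load  L1  ⟶  IIM  (L1)  txn=∅  M[L1]=61
step 8: P2: load  L6  ⟶  SIS  (L6)  txn=BusRd  M[L6]=70

invalidations = 0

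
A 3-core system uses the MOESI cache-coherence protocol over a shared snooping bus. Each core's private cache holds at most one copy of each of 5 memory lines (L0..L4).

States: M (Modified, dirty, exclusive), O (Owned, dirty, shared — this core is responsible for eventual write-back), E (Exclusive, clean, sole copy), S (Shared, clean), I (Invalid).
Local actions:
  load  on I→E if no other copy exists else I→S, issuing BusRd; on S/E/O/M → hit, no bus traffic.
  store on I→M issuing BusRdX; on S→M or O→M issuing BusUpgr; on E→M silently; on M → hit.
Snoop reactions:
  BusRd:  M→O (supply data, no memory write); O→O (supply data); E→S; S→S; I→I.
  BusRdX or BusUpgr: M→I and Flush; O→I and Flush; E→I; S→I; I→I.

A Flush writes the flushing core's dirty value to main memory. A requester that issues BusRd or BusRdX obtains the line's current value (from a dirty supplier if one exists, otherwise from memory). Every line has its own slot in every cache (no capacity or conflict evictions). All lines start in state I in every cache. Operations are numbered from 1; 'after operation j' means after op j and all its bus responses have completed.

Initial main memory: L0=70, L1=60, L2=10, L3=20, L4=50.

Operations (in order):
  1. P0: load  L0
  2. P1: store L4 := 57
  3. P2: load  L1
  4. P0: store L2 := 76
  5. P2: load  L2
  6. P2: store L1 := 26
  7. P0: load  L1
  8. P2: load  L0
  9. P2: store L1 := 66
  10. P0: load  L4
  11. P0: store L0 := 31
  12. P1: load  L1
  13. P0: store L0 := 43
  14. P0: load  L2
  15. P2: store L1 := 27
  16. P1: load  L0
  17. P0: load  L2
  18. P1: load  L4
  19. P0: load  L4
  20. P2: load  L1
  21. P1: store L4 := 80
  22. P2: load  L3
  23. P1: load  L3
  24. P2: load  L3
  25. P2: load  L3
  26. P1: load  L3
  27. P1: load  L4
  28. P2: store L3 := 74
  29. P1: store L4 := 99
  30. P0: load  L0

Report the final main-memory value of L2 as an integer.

[1] P0: load  L0 | P0:E(70), P1:I, P2:I | bus: BusRd
[2] P1: store L4 := 57 | P0:I, P1:M(57), P2:I | bus: BusRdX
[3] P2: load  L1 | P0:I, P1:I, P2:E(60) | bus: BusRd
[4] P0: store L2 := 76 | P0:M(76), P1:I, P2:I | bus: BusRdX
[5] P2: load  L2 | P0:O(76), P1:I, P2:S(76) | bus: BusRd
[6] P2: store L1 := 26 | P0:I, P1:I, P2:M(26) | bus: none
[7] P0: load  L1 | P0:S(26), P1:I, P2:O(26) | bus: BusRd
[8] P2: load  L0 | P0:S(70), P1:I, P2:S(70) | bus: BusRd
[9] P2: store L1 := 66 | P0:I, P1:I, P2:M(66) | bus: BusUpgr
[10] P0: load  L4 | P0:S(57), P1:O(57), P2:I | bus: BusRd
[11] P0: store L0 := 31 | P0:M(31), P1:I, P2:I | bus: BusUpgr
[12] P1: load  L1 | P0:I, P1:S(66), P2:O(66) | bus: BusRd
[13] P0: store L0 := 43 | P0:M(43), P1:I, P2:I | bus: none
[14] P0: load  L2 | P0:O(76), P1:I, P2:S(76) | bus: none
[15] P2: store L1 := 27 | P0:I, P1:I, P2:M(27) | bus: BusUpgr
[16] P1: load  L0 | P0:O(43), P1:S(43), P2:I | bus: BusRd
[17] P0: load  L2 | P0:O(76), P1:I, P2:S(76) | bus: none
[18] P1: load  L4 | P0:S(57), P1:O(57), P2:I | bus: none
[19] P0: load  L4 | P0:S(57), P1:O(57), P2:I | bus: none
[20] P2: load  L1 | P0:I, P1:I, P2:M(27) | bus: none
[21] P1: store L4 := 80 | P0:I, P1:M(80), P2:I | bus: BusUpgr
[22] P2: load  L3 | P0:I, P1:I, P2:E(20) | bus: BusRd
[23] P1: load  L3 | P0:I, P1:S(20), P2:S(20) | bus: BusRd
[24] P2: load  L3 | P0:I, P1:S(20), P2:S(20) | bus: none
[25] P2: load  L3 | P0:I, P1:S(20), P2:S(20) | bus: none
[26] P1: load  L3 | P0:I, P1:S(20), P2:S(20) | bus: none
[27] P1: load  L4 | P0:I, P1:M(80), P2:I | bus: none
[28] P2: store L3 := 74 | P0:I, P1:I, P2:M(74) | bus: BusUpgr
[29] P1: store L4 := 99 | P0:I, P1:M(99), P2:I | bus: none
[30] P0: load  L0 | P0:O(43), P1:S(43), P2:I | bus: none

memory[L2] = 10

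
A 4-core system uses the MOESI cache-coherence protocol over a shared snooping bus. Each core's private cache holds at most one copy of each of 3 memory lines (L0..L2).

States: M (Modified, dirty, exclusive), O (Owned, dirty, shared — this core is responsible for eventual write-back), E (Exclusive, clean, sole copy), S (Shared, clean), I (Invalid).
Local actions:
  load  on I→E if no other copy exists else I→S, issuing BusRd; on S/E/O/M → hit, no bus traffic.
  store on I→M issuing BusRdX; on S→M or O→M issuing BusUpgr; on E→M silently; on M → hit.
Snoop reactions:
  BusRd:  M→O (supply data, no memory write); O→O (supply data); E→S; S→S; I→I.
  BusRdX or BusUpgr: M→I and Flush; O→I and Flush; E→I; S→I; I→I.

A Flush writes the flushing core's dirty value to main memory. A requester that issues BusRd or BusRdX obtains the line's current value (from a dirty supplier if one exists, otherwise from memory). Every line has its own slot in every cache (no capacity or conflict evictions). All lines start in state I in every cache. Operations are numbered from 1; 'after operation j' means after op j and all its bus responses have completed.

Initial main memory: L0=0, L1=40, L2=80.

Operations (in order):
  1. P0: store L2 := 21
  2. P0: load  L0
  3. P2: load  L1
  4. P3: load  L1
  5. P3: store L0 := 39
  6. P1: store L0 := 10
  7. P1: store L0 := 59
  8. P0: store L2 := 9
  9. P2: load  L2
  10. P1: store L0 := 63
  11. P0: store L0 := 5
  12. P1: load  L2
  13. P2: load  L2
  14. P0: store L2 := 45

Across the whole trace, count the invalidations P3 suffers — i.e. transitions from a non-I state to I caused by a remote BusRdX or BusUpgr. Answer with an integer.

[1] P0: store L2 := 21 | P0:M(21), P1:I, P2:I, P3:I | bus: BusRdX
[2] P0: load  L0 | P0:E(0), P1:I, P2:I, P3:I | bus: BusRd
[3] P2: load  L1 | P0:I, P1:I, P2:E(40), P3:I | bus: BusRd
[4] P3: load  L1 | P0:I, P1:I, P2:S(40), P3:S(40) | bus: BusRd
[5] P3: store L0 := 39 | P0:I, P1:I, P2:I, P3:M(39) | bus: BusRdX
[6] P1: store L0 := 10 | P0:I, P1:M(10), P2:I, P3:I | bus: BusRdX,Flush
[7] P1: store L0 := 59 | P0:I, P1:M(59), P2:I, P3:I | bus: none
[8] P0: store L2 := 9 | P0:M(9), P1:I, P2:I, P3:I | bus: none
[9] P2: load  L2 | P0:O(9), P1:I, P2:S(9), P3:I | bus: BusRd
[10] P1: store L0 := 63 | P0:I, P1:M(63), P2:I, P3:I | bus: none
[11] P0: store L0 := 5 | P0:M(5), P1:I, P2:I, P3:I | bus: BusRdX,Flush
[12] P1: load  L2 | P0:O(9), P1:S(9), P2:S(9), P3:I | bus: BusRd
[13] P2: load  L2 | P0:O(9), P1:S(9), P2:S(9), P3:I | bus: none
[14] P0: store L2 := 45 | P0:M(45), P1:I, P2:I, P3:I | bus: BusUpgr

invalidations = 1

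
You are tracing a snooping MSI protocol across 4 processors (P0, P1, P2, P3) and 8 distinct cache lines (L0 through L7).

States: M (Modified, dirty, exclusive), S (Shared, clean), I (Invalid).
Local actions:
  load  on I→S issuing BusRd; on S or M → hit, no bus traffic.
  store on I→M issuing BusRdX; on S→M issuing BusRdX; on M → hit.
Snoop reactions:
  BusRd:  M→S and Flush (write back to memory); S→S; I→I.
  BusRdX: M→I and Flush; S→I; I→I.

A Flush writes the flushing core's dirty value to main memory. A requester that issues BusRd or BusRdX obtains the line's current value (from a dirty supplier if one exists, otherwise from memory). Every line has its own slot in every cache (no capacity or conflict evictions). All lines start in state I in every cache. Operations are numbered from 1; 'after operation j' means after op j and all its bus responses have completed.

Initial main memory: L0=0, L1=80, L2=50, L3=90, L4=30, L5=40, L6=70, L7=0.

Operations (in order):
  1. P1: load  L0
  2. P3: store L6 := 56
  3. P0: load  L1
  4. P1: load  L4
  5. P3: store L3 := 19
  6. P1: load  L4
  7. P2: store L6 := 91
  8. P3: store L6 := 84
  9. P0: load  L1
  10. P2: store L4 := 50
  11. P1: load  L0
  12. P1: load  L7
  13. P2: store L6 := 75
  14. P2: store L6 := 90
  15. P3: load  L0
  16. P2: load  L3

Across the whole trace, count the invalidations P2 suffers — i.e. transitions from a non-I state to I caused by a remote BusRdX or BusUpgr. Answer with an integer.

[1] P1: load  L0 | P0:I, P1:S(0), P2:I, P3:I | bus: BusRd
[2] P3: store L6 := 56 | P0:I, P1:I, P2:I, P3:M(56) | bus: BusRdX
[3] P0: load  L1 | P0:S(80), P1:I, P2:I, P3:I | bus: BusRd
[4] P1: load  L4 | P0:I, P1:S(30), P2:I, P3:I | bus: BusRd
[5] P3: store L3 := 19 | P0:I, P1:I, P2:I, P3:M(19) | bus: BusRdX
[6] P1: load  L4 | P0:I, P1:S(30), P2:I, P3:I | bus: none
[7] P2: store L6 := 91 | P0:I, P1:I, P2:M(91), P3:I | bus: BusRdX,Flush
[8] P3: store L6 := 84 | P0:I, P1:I, P2:I, P3:M(84) | bus: BusRdX,Flush
[9] P0: load  L1 | P0:S(80), P1:I, P2:I, P3:I | bus: none
[10] P2: store L4 := 50 | P0:I, P1:I, P2:M(50), P3:I | bus: BusRdX
[11] P1: load  L0 | P0:I, P1:S(0), P2:I, P3:I | bus: none
[12] P1: load  L7 | P0:I, P1:S(0), P2:I, P3:I | bus: BusRd
[13] P2: store L6 := 75 | P0:I, P1:I, P2:M(75), P3:I | bus: BusRdX,Flush
[14] P2: store L6 := 90 | P0:I, P1:I, P2:M(90), P3:I | bus: none
[15] P3: load  L0 | P0:I, P1:S(0), P2:I, P3:S(0) | bus: BusRd
[16] P2: load  L3 | P0:I, P1:I, P2:S(19), P3:S(19) | bus: BusRd,Flush

invalidations = 1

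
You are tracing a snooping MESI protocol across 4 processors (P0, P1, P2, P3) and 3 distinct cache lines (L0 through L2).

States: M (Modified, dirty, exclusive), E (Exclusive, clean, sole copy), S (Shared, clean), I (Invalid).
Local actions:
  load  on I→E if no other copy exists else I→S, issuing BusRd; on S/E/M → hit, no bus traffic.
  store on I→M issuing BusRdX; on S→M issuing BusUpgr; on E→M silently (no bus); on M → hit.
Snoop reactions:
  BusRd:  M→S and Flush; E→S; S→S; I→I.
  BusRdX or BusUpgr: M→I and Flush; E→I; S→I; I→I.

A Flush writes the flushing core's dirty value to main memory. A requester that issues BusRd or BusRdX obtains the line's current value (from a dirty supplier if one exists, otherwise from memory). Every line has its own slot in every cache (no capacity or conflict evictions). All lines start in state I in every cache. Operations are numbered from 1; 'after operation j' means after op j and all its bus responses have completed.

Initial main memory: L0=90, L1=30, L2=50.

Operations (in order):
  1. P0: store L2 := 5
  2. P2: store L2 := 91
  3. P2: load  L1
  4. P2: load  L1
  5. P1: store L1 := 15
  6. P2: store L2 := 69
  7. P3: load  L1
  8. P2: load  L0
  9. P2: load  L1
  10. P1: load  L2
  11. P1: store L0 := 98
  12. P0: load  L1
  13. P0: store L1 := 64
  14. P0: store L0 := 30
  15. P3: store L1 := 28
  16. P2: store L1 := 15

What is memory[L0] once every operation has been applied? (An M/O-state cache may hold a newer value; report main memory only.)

memory[L0] = 98

[1] P0: store L2 := 5 | P0:M(5), P1:I, P2:I, P3:I | bus: BusRdX
[2] P2: store L2 := 91 | P0:I, P1:I, P2:M(91), P3:I | bus: BusRdX,Flush
[3] P2: load  L1 | P0:I, P1:I, P2:E(30), P3:I | bus: BusRd
[4] P2: load  L1 | P0:I, P1:I, P2:E(30), P3:I | bus: none
[5] P1: store L1 := 15 | P0:I, P1:M(15), P2:I, P3:I | bus: BusRdX
[6] P2: store L2 := 69 | P0:I, P1:I, P2:M(69), P3:I | bus: none
[7] P3: load  L1 | P0:I, P1:S(15), P2:I, P3:S(15) | bus: BusRd,Flush
[8] P2: load  L0 | P0:I, P1:I, P2:E(90), P3:I | bus: BusRd
[9] P2: load  L1 | P0:I, P1:S(15), P2:S(15), P3:S(15) | bus: BusRd
[10] P1: load  L2 | P0:I, P1:S(69), P2:S(69), P3:I | bus: BusRd,Flush
[11] P1: store L0 := 98 | P0:I, P1:M(98), P2:I, P3:I | bus: BusRdX
[12] P0: load  L1 | P0:S(15), P1:S(15), P2:S(15), P3:S(15) | bus: BusRd
[13] P0: store L1 := 64 | P0:M(64), P1:I, P2:I, P3:I | bus: BusUpgr
[14] P0: store L0 := 30 | P0:M(30), P1:I, P2:I, P3:I | bus: BusRdX,Flush
[15] P3: store L1 := 28 | P0:I, P1:I, P2:I, P3:M(28) | bus: BusRdX,Flush
[16] P2: store L1 := 15 | P0:I, P1:I, P2:M(15), P3:I | bus: BusRdX,Flush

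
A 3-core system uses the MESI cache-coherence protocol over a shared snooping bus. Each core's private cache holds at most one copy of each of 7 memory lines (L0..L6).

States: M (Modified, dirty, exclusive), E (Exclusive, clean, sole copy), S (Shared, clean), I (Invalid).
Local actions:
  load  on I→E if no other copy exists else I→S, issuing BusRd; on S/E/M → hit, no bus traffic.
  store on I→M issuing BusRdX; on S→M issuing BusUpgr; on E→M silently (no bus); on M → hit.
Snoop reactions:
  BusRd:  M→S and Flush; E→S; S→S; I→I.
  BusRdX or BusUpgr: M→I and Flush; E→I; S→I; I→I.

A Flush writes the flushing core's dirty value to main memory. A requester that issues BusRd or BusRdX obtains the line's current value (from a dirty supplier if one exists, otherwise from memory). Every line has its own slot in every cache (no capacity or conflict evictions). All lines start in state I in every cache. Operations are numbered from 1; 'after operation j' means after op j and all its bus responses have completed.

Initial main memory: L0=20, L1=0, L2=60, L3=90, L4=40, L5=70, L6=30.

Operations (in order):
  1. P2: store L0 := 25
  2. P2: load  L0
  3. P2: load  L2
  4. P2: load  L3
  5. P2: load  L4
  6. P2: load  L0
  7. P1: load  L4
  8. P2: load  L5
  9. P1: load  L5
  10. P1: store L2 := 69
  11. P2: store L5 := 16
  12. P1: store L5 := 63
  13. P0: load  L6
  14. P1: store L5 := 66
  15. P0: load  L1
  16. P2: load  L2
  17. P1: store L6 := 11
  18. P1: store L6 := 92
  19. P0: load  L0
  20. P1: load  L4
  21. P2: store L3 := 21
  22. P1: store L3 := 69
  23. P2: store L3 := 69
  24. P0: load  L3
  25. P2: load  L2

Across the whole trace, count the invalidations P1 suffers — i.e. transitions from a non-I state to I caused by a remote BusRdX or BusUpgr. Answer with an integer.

step 1: P2: store L0 := 25  ⟶  IIM  (L0)  txn=BusRdX  M[L0]=20
step 2: P2: load  L0  ⟶  IIM  (L0)  txn=∅  M[L0]=20
step 3: P2: load  L2  ⟶  IIE  (L2)  txn=BusRd  M[L2]=60
step 4: P2: load  L3  ⟶  IIE  (L3)  txn=BusRd  M[L3]=90
step 5: P2: load  L4  ⟶  IIE  (L4)  txn=BusRd  M[L4]=40
step 6: P2: load  L0  ⟶  IIM  (L0)  txn=∅  M[L0]=20
step 7: P1: load  L4  ⟶  ISS  (L4)  txn=BusRd  M[L4]=40
step 8: P2: load  L5  ⟶  IIE  (L5)  txn=BusRd  M[L5]=70
step 9: P1: load  L5  ⟶  ISS  (L5)  txn=BusRd  M[L5]=70
step 10: P1: store L2 := 69  ⟶  IMI  (L2)  txn=BusRdX  M[L2]=60
step 11: P2: store L5 := 16  ⟶  IIM  (L5)  txn=BusUpgr  M[L5]=70
step 12: P1: store L5 := 63  ⟶  IMI  (L5)  txn=BusRdX+Flush  M[L5]=16
step 13: P0: load  L6  ⟶  EII  (L6)  txn=BusRd  M[L6]=30
step 14: P1: store L5 := 66  ⟶  IMI  (L5)  txn=∅  M[L5]=16
step 15: P0: load  L1  ⟶  EII  (L1)  txn=BusRd  M[L1]=0
step 16: P2: load  L2  ⟶  ISS  (L2)  txn=BusRd+Flush  M[L2]=69
step 17: P1: store L6 := 11  ⟶  IMI  (L6)  txn=BusRdX  M[L6]=30
step 18: P1: store L6 := 92  ⟶  IMI  (L6)  txn=∅  M[L6]=30
step 19: P0: load  L0  ⟶  SIS  (L0)  txn=BusRd+Flush  M[L0]=25
step 20: P1: load  L4  ⟶  ISS  (L4)  txn=∅  M[L4]=40
step 21: P2: store L3 := 21  ⟶  IIM  (L3)  txn=∅  M[L3]=90
step 22: P1: store L3 := 69  ⟶  IMI  (L3)  txn=BusRdX+Flush  M[L3]=21
step 23: P2: store L3 := 69  ⟶  IIM  (L3)  txn=BusRdX+Flush  M[L3]=69
step 24: P0: load  L3  ⟶  SIS  (L3)  txn=BusRd+Flush  M[L3]=69
step 25: P2: load  L2  ⟶  ISS  (L2)  txn=∅  M[L2]=69

invalidations = 2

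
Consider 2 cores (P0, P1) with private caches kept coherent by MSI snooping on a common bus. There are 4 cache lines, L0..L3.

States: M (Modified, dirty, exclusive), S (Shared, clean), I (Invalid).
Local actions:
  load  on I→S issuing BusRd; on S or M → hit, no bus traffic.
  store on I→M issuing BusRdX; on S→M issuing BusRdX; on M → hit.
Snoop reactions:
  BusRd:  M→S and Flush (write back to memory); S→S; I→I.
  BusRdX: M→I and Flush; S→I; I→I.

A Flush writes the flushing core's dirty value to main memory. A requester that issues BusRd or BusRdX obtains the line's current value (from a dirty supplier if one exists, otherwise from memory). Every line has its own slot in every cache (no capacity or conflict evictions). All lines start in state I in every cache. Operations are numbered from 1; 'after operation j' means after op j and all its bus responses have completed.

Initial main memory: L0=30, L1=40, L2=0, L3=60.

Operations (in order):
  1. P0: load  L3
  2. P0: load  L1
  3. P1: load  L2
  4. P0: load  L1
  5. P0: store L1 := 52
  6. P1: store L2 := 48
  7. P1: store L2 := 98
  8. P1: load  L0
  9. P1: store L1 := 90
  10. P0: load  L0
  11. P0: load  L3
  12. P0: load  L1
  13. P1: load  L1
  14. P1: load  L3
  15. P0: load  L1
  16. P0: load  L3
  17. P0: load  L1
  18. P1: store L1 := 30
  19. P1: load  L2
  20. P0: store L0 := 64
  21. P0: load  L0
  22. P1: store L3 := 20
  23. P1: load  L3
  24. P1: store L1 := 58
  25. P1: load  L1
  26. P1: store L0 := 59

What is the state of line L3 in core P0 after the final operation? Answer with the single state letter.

[1] P0: load  L3 | P0:S(60), P1:I | bus: BusRd
[2] P0: load  L1 | P0:S(40), P1:I | bus: BusRd
[3] P1: load  L2 | P0:I, P1:S(0) | bus: BusRd
[4] P0: load  L1 | P0:S(40), P1:I | bus: none
[5] P0: store L1 := 52 | P0:M(52), P1:I | bus: BusRdX
[6] P1: store L2 := 48 | P0:I, P1:M(48) | bus: BusRdX
[7] P1: store L2 := 98 | P0:I, P1:M(98) | bus: none
[8] P1: load  L0 | P0:I, P1:S(30) | bus: BusRd
[9] P1: store L1 := 90 | P0:I, P1:M(90) | bus: BusRdX,Flush
[10] P0: load  L0 | P0:S(30), P1:S(30) | bus: BusRd
[11] P0: load  L3 | P0:S(60), P1:I | bus: none
[12] P0: load  L1 | P0:S(90), P1:S(90) | bus: BusRd,Flush
[13] P1: load  L1 | P0:S(90), P1:S(90) | bus: none
[14] P1: load  L3 | P0:S(60), P1:S(60) | bus: BusRd
[15] P0: load  L1 | P0:S(90), P1:S(90) | bus: none
[16] P0: load  L3 | P0:S(60), P1:S(60) | bus: none
[17] P0: load  L1 | P0:S(90), P1:S(90) | bus: none
[18] P1: store L1 := 30 | P0:I, P1:M(30) | bus: BusRdX
[19] P1: load  L2 | P0:I, P1:M(98) | bus: none
[20] P0: store L0 := 64 | P0:M(64), P1:I | bus: BusRdX
[21] P0: load  L0 | P0:M(64), P1:I | bus: none
[22] P1: store L3 := 20 | P0:I, P1:M(20) | bus: BusRdX
[23] P1: load  L3 | P0:I, P1:M(20) | bus: none
[24] P1: store L1 := 58 | P0:I, P1:M(58) | bus: none
[25] P1: load  L1 | P0:I, P1:M(58) | bus: none
[26] P1: store L0 := 59 | P0:I, P1:M(59) | bus: BusRdX,Flush

state = I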